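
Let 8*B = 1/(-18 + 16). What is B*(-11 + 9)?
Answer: ⅛ ≈ 0.12500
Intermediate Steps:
B = -1/16 (B = 1/(8*(-18 + 16)) = (⅛)/(-2) = (⅛)*(-½) = -1/16 ≈ -0.062500)
B*(-11 + 9) = -(-11 + 9)/16 = -1/16*(-2) = ⅛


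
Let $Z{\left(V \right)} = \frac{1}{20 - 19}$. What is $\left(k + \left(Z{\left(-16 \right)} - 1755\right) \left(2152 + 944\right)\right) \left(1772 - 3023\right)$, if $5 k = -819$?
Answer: $\frac{33968076489}{5} \approx 6.7936 \cdot 10^{9}$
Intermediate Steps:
$k = - \frac{819}{5}$ ($k = \frac{1}{5} \left(-819\right) = - \frac{819}{5} \approx -163.8$)
$Z{\left(V \right)} = 1$ ($Z{\left(V \right)} = 1^{-1} = 1$)
$\left(k + \left(Z{\left(-16 \right)} - 1755\right) \left(2152 + 944\right)\right) \left(1772 - 3023\right) = \left(- \frac{819}{5} + \left(1 - 1755\right) \left(2152 + 944\right)\right) \left(1772 - 3023\right) = \left(- \frac{819}{5} - 5430384\right) \left(-1251\right) = \left(- \frac{27152739}{5}\right) \left(-1251\right) = \frac{33968076489}{5}$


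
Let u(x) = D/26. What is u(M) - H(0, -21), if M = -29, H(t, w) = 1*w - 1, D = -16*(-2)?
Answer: 302/13 ≈ 23.231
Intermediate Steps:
D = 32
H(t, w) = -1 + w (H(t, w) = w - 1 = -1 + w)
u(x) = 16/13 (u(x) = 32/26 = 32*(1/26) = 16/13)
u(M) - H(0, -21) = 16/13 - (-1 - 21) = 16/13 - 1*(-22) = 16/13 + 22 = 302/13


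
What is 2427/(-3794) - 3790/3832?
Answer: -5919881/3634652 ≈ -1.6287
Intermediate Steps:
2427/(-3794) - 3790/3832 = 2427*(-1/3794) - 3790*1/3832 = -2427/3794 - 1895/1916 = -5919881/3634652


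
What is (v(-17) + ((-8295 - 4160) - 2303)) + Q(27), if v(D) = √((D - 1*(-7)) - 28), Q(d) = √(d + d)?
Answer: -14758 + 3*√6 + I*√38 ≈ -14751.0 + 6.1644*I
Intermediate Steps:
Q(d) = √2*√d (Q(d) = √(2*d) = √2*√d)
v(D) = √(-21 + D) (v(D) = √((D + 7) - 28) = √((7 + D) - 28) = √(-21 + D))
(v(-17) + ((-8295 - 4160) - 2303)) + Q(27) = (√(-21 - 17) + ((-8295 - 4160) - 2303)) + √2*√27 = (√(-38) + (-12455 - 2303)) + √2*(3*√3) = (I*√38 - 14758) + 3*√6 = (-14758 + I*√38) + 3*√6 = -14758 + 3*√6 + I*√38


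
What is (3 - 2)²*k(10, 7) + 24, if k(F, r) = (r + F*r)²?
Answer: 5953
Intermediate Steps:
(3 - 2)²*k(10, 7) + 24 = (3 - 2)²*(7²*(1 + 10)²) + 24 = 1²*(49*11²) + 24 = 1*(49*121) + 24 = 1*5929 + 24 = 5929 + 24 = 5953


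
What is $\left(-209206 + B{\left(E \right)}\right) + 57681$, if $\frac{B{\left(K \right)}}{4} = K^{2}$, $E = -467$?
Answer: $720831$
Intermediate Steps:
$B{\left(K \right)} = 4 K^{2}$
$\left(-209206 + B{\left(E \right)}\right) + 57681 = \left(-209206 + 4 \left(-467\right)^{2}\right) + 57681 = \left(-209206 + 4 \cdot 218089\right) + 57681 = \left(-209206 + 872356\right) + 57681 = 663150 + 57681 = 720831$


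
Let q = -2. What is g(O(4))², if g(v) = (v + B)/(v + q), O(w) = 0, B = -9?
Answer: 81/4 ≈ 20.250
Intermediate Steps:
g(v) = (-9 + v)/(-2 + v) (g(v) = (v - 9)/(v - 2) = (-9 + v)/(-2 + v))
g(O(4))² = ((-9 + 0)/(-2 + 0))² = (-9/(-2))² = (-½*(-9))² = (9/2)² = 81/4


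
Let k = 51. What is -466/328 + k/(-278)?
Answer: -36569/22796 ≈ -1.6042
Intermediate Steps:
-466/328 + k/(-278) = -466/328 + 51/(-278) = -466*1/328 + 51*(-1/278) = -233/164 - 51/278 = -36569/22796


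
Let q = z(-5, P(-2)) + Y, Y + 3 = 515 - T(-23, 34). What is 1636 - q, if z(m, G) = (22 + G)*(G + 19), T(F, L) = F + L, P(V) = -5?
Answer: 897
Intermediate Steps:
z(m, G) = (19 + G)*(22 + G) (z(m, G) = (22 + G)*(19 + G) = (19 + G)*(22 + G))
Y = 501 (Y = -3 + (515 - (-23 + 34)) = -3 + (515 - 1*11) = -3 + (515 - 11) = -3 + 504 = 501)
q = 739 (q = (418 + (-5)**2 + 41*(-5)) + 501 = (418 + 25 - 205) + 501 = 238 + 501 = 739)
1636 - q = 1636 - 1*739 = 1636 - 739 = 897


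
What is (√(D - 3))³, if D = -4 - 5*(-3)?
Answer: 16*√2 ≈ 22.627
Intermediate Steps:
D = 11 (D = -4 + 15 = 11)
(√(D - 3))³ = (√(11 - 3))³ = (√8)³ = (2*√2)³ = 16*√2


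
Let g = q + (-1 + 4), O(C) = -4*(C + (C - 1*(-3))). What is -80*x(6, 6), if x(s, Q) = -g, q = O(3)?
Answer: -2640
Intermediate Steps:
O(C) = -12 - 8*C (O(C) = -4*(C + (C + 3)) = -4*(C + (3 + C)) = -4*(3 + 2*C) = -12 - 8*C)
q = -36 (q = -12 - 8*3 = -12 - 24 = -36)
g = -33 (g = -36 + (-1 + 4) = -36 + 3 = -33)
x(s, Q) = 33 (x(s, Q) = -1*(-33) = 33)
-80*x(6, 6) = -80*33 = -2640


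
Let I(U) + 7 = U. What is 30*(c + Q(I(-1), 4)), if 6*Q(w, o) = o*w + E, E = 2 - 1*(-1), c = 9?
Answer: 125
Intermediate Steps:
I(U) = -7 + U
E = 3 (E = 2 + 1 = 3)
Q(w, o) = ½ + o*w/6 (Q(w, o) = (o*w + 3)/6 = (3 + o*w)/6 = ½ + o*w/6)
30*(c + Q(I(-1), 4)) = 30*(9 + (½ + (⅙)*4*(-7 - 1))) = 30*(9 + (½ + (⅙)*4*(-8))) = 30*(9 + (½ - 16/3)) = 30*(9 - 29/6) = 30*(25/6) = 125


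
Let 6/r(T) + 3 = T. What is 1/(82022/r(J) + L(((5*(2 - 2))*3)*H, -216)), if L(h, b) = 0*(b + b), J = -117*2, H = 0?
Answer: -1/3239869 ≈ -3.0865e-7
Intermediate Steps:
J = -234
r(T) = 6/(-3 + T)
L(h, b) = 0 (L(h, b) = 0*(2*b) = 0)
1/(82022/r(J) + L(((5*(2 - 2))*3)*H, -216)) = 1/(82022/((6/(-3 - 234))) + 0) = 1/(82022/((6/(-237))) + 0) = 1/(82022/((6*(-1/237))) + 0) = 1/(82022/(-2/79) + 0) = 1/(82022*(-79/2) + 0) = 1/(-3239869 + 0) = 1/(-3239869) = -1/3239869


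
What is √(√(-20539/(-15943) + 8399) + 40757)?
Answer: √(10359583651493 + 95658*√59310526823)/15943 ≈ 202.11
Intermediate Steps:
√(√(-20539/(-15943) + 8399) + 40757) = √(√(-20539*(-1/15943) + 8399) + 40757) = √(√(20539/15943 + 8399) + 40757) = √(√(133925796/15943) + 40757) = √(6*√59310526823/15943 + 40757) = √(40757 + 6*√59310526823/15943)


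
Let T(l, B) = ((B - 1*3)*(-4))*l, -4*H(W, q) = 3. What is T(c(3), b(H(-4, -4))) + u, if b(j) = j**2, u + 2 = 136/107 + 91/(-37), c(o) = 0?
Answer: -12623/3959 ≈ -3.1884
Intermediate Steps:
H(W, q) = -3/4 (H(W, q) = -1/4*3 = -3/4)
u = -12623/3959 (u = -2 + (136/107 + 91/(-37)) = -2 + (136*(1/107) + 91*(-1/37)) = -2 + (136/107 - 91/37) = -2 - 4705/3959 = -12623/3959 ≈ -3.1884)
T(l, B) = l*(12 - 4*B) (T(l, B) = ((B - 3)*(-4))*l = ((-3 + B)*(-4))*l = (12 - 4*B)*l = l*(12 - 4*B))
T(c(3), b(H(-4, -4))) + u = 4*0*(3 - (-3/4)**2) - 12623/3959 = 4*0*(3 - 1*9/16) - 12623/3959 = 4*0*(3 - 9/16) - 12623/3959 = 4*0*(39/16) - 12623/3959 = 0 - 12623/3959 = -12623/3959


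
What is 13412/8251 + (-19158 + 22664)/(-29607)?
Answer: 368161078/244287357 ≈ 1.5071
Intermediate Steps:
13412/8251 + (-19158 + 22664)/(-29607) = 13412*(1/8251) + 3506*(-1/29607) = 13412/8251 - 3506/29607 = 368161078/244287357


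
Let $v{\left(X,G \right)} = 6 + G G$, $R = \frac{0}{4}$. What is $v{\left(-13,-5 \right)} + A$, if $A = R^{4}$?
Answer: $31$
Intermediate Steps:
$R = 0$ ($R = 0 \cdot \frac{1}{4} = 0$)
$v{\left(X,G \right)} = 6 + G^{2}$
$A = 0$ ($A = 0^{4} = 0$)
$v{\left(-13,-5 \right)} + A = \left(6 + \left(-5\right)^{2}\right) + 0 = \left(6 + 25\right) + 0 = 31 + 0 = 31$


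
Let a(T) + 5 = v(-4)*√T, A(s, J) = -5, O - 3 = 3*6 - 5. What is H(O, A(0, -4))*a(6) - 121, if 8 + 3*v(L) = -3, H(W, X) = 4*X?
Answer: -21 + 220*√6/3 ≈ 158.63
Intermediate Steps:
O = 16 (O = 3 + (3*6 - 5) = 3 + (18 - 5) = 3 + 13 = 16)
v(L) = -11/3 (v(L) = -8/3 + (⅓)*(-3) = -8/3 - 1 = -11/3)
a(T) = -5 - 11*√T/3
H(O, A(0, -4))*a(6) - 121 = (4*(-5))*(-5 - 11*√6/3) - 121 = -20*(-5 - 11*√6/3) - 121 = (100 + 220*√6/3) - 121 = -21 + 220*√6/3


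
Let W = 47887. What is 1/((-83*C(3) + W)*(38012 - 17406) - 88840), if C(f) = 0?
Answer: 1/986670682 ≈ 1.0135e-9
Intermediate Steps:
1/((-83*C(3) + W)*(38012 - 17406) - 88840) = 1/((-83*0 + 47887)*(38012 - 17406) - 88840) = 1/((0 + 47887)*20606 - 88840) = 1/(47887*20606 - 88840) = 1/(986759522 - 88840) = 1/986670682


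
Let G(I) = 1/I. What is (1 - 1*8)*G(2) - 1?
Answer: -9/2 ≈ -4.5000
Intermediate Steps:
(1 - 1*8)*G(2) - 1 = (1 - 1*8)/2 - 1 = (1 - 8)*(½) - 1 = -7*½ - 1 = -7/2 - 1 = -9/2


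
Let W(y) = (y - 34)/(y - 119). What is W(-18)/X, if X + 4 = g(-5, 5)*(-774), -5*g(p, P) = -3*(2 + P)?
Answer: -130/1114769 ≈ -0.00011662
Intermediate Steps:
W(y) = (-34 + y)/(-119 + y)
g(p, P) = 6/5 + 3*P/5 (g(p, P) = -(-3)*(2 + P)/5 = -(-6 - 3*P)/5 = 6/5 + 3*P/5)
X = -16274/5 (X = -4 + (6/5 + (⅗)*5)*(-774) = -4 + (6/5 + 3)*(-774) = -4 + (21/5)*(-774) = -4 - 16254/5 = -16274/5 ≈ -3254.8)
W(-18)/X = ((-34 - 18)/(-119 - 18))/(-16274/5) = (-52/(-137))*(-5/16274) = -1/137*(-52)*(-5/16274) = (52/137)*(-5/16274) = -130/1114769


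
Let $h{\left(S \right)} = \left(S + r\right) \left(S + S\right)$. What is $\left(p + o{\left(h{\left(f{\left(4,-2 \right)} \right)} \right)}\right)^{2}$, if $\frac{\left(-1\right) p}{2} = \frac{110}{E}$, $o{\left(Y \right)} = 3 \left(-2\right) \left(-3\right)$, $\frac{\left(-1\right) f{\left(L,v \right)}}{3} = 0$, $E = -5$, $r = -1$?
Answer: $3844$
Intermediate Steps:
$f{\left(L,v \right)} = 0$ ($f{\left(L,v \right)} = \left(-3\right) 0 = 0$)
$h{\left(S \right)} = 2 S \left(-1 + S\right)$ ($h{\left(S \right)} = \left(S - 1\right) \left(S + S\right) = \left(-1 + S\right) 2 S = 2 S \left(-1 + S\right)$)
$o{\left(Y \right)} = 18$ ($o{\left(Y \right)} = \left(-6\right) \left(-3\right) = 18$)
$p = 44$ ($p = - 2 \frac{110}{-5} = - 2 \cdot 110 \left(- \frac{1}{5}\right) = \left(-2\right) \left(-22\right) = 44$)
$\left(p + o{\left(h{\left(f{\left(4,-2 \right)} \right)} \right)}\right)^{2} = \left(44 + 18\right)^{2} = 62^{2} = 3844$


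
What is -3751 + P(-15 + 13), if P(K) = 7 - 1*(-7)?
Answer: -3737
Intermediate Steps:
P(K) = 14 (P(K) = 7 + 7 = 14)
-3751 + P(-15 + 13) = -3751 + 14 = -3737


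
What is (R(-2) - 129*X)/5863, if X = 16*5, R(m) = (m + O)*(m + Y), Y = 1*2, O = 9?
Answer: -10320/5863 ≈ -1.7602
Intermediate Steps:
Y = 2
R(m) = (2 + m)*(9 + m) (R(m) = (m + 9)*(m + 2) = (9 + m)*(2 + m) = (2 + m)*(9 + m))
X = 80
(R(-2) - 129*X)/5863 = ((18 + (-2)² + 11*(-2)) - 129*80)/5863 = ((18 + 4 - 22) - 10320)*(1/5863) = (0 - 10320)*(1/5863) = -10320*1/5863 = -10320/5863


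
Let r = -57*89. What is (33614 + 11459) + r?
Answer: 40000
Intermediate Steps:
r = -5073
(33614 + 11459) + r = (33614 + 11459) - 5073 = 45073 - 5073 = 40000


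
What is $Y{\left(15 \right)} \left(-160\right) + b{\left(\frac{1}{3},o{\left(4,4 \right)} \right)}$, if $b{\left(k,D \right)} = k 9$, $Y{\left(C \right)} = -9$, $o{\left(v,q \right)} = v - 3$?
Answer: $1443$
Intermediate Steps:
$o{\left(v,q \right)} = -3 + v$
$b{\left(k,D \right)} = 9 k$
$Y{\left(15 \right)} \left(-160\right) + b{\left(\frac{1}{3},o{\left(4,4 \right)} \right)} = \left(-9\right) \left(-160\right) + \frac{9}{3} = 1440 + 9 \cdot \frac{1}{3} = 1440 + 3 = 1443$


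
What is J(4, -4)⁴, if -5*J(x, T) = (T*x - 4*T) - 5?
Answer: 1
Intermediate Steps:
J(x, T) = 1 + 4*T/5 - T*x/5 (J(x, T) = -((T*x - 4*T) - 5)/5 = -((-4*T + T*x) - 5)/5 = -(-5 - 4*T + T*x)/5 = 1 + 4*T/5 - T*x/5)
J(4, -4)⁴ = (1 + (⅘)*(-4) - ⅕*(-4)*4)⁴ = (1 - 16/5 + 16/5)⁴ = 1⁴ = 1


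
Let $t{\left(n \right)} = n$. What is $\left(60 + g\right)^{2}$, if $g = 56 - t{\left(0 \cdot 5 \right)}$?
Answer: $13456$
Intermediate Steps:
$g = 56$ ($g = 56 - 0 \cdot 5 = 56 - 0 = 56 + 0 = 56$)
$\left(60 + g\right)^{2} = \left(60 + 56\right)^{2} = 116^{2} = 13456$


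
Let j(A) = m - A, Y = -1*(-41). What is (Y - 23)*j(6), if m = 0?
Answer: -108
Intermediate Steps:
Y = 41
j(A) = -A (j(A) = 0 - A = -A)
(Y - 23)*j(6) = (41 - 23)*(-1*6) = 18*(-6) = -108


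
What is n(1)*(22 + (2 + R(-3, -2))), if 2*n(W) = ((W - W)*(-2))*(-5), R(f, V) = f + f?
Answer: 0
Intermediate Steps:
R(f, V) = 2*f
n(W) = 0 (n(W) = (((W - W)*(-2))*(-5))/2 = ((0*(-2))*(-5))/2 = (0*(-5))/2 = (½)*0 = 0)
n(1)*(22 + (2 + R(-3, -2))) = 0*(22 + (2 + 2*(-3))) = 0*(22 + (2 - 6)) = 0*(22 - 4) = 0*18 = 0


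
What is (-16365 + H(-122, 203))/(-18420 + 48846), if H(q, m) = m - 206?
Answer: -248/461 ≈ -0.53796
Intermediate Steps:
H(q, m) = -206 + m
(-16365 + H(-122, 203))/(-18420 + 48846) = (-16365 + (-206 + 203))/(-18420 + 48846) = (-16365 - 3)/30426 = -16368*1/30426 = -248/461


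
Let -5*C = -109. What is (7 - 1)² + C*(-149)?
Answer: -16061/5 ≈ -3212.2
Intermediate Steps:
C = 109/5 (C = -⅕*(-109) = 109/5 ≈ 21.800)
(7 - 1)² + C*(-149) = (7 - 1)² + (109/5)*(-149) = 6² - 16241/5 = 36 - 16241/5 = -16061/5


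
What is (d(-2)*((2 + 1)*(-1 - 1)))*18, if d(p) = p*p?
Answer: -432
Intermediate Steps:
d(p) = p²
(d(-2)*((2 + 1)*(-1 - 1)))*18 = ((-2)²*((2 + 1)*(-1 - 1)))*18 = (4*(3*(-2)))*18 = (4*(-6))*18 = -24*18 = -432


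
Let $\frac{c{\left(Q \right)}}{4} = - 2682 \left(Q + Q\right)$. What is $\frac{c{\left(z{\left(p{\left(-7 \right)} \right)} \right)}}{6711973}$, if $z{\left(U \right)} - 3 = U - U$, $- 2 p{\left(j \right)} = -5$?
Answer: $- \frac{64368}{6711973} \approx -0.00959$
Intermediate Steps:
$p{\left(j \right)} = \frac{5}{2}$ ($p{\left(j \right)} = \left(- \frac{1}{2}\right) \left(-5\right) = \frac{5}{2}$)
$z{\left(U \right)} = 3$ ($z{\left(U \right)} = 3 + \left(U - U\right) = 3 + 0 = 3$)
$c{\left(Q \right)} = - 21456 Q$ ($c{\left(Q \right)} = 4 \left(- 2682 \left(Q + Q\right)\right) = 4 \left(- 2682 \cdot 2 Q\right) = 4 \left(- 5364 Q\right) = - 21456 Q$)
$\frac{c{\left(z{\left(p{\left(-7 \right)} \right)} \right)}}{6711973} = \frac{\left(-21456\right) 3}{6711973} = \left(-64368\right) \frac{1}{6711973} = - \frac{64368}{6711973}$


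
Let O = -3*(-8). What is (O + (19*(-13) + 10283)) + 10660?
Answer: 20720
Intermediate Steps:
O = 24
(O + (19*(-13) + 10283)) + 10660 = (24 + (19*(-13) + 10283)) + 10660 = (24 + (-247 + 10283)) + 10660 = (24 + 10036) + 10660 = 10060 + 10660 = 20720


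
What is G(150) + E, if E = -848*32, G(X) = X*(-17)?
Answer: -29686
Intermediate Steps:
G(X) = -17*X
E = -27136
G(150) + E = -17*150 - 27136 = -2550 - 27136 = -29686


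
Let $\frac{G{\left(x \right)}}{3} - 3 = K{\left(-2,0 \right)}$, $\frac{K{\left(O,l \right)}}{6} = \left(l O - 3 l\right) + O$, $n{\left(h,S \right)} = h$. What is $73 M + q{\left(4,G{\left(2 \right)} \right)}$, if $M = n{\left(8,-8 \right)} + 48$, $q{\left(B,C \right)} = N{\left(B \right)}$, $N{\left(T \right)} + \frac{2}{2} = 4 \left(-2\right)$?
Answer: $4079$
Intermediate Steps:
$N{\left(T \right)} = -9$ ($N{\left(T \right)} = -1 + 4 \left(-2\right) = -1 - 8 = -9$)
$K{\left(O,l \right)} = - 18 l + 6 O + 6 O l$ ($K{\left(O,l \right)} = 6 \left(\left(l O - 3 l\right) + O\right) = 6 \left(\left(O l - 3 l\right) + O\right) = 6 \left(\left(- 3 l + O l\right) + O\right) = 6 \left(O - 3 l + O l\right) = - 18 l + 6 O + 6 O l$)
$G{\left(x \right)} = -27$ ($G{\left(x \right)} = 9 + 3 \left(\left(-18\right) 0 + 6 \left(-2\right) + 6 \left(-2\right) 0\right) = 9 + 3 \left(0 - 12 + 0\right) = 9 + 3 \left(-12\right) = 9 - 36 = -27$)
$q{\left(B,C \right)} = -9$
$M = 56$ ($M = 8 + 48 = 56$)
$73 M + q{\left(4,G{\left(2 \right)} \right)} = 73 \cdot 56 - 9 = 4088 - 9 = 4079$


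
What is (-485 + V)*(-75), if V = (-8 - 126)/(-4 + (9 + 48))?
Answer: 1937925/53 ≈ 36565.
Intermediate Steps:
V = -134/53 (V = -134/(-4 + 57) = -134/53 ≈ -2.5283)
(-485 + V)*(-75) = (-485 - 134/53)*(-75) = -25839/53*(-75) = 1937925/53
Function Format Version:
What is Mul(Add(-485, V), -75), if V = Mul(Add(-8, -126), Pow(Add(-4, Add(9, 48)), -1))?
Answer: Rational(1937925, 53) ≈ 36565.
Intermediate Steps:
V = Rational(-134, 53) (V = Mul(-134, Pow(Add(-4, 57), -1)) = Mul(-134, Pow(53, -1)) = Mul(-134, Rational(1, 53)) = Rational(-134, 53) ≈ -2.5283)
Mul(Add(-485, V), -75) = Mul(Add(-485, Rational(-134, 53)), -75) = Mul(Rational(-25839, 53), -75) = Rational(1937925, 53)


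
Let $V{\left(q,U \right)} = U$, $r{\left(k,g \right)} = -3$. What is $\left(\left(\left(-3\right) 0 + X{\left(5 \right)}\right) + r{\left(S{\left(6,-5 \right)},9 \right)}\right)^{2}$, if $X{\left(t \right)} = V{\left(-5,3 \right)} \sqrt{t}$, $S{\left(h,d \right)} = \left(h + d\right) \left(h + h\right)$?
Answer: $54 - 18 \sqrt{5} \approx 13.751$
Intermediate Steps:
$S{\left(h,d \right)} = 2 h \left(d + h\right)$ ($S{\left(h,d \right)} = \left(d + h\right) 2 h = 2 h \left(d + h\right)$)
$X{\left(t \right)} = 3 \sqrt{t}$
$\left(\left(\left(-3\right) 0 + X{\left(5 \right)}\right) + r{\left(S{\left(6,-5 \right)},9 \right)}\right)^{2} = \left(\left(\left(-3\right) 0 + 3 \sqrt{5}\right) - 3\right)^{2} = \left(\left(0 + 3 \sqrt{5}\right) - 3\right)^{2} = \left(3 \sqrt{5} - 3\right)^{2} = \left(-3 + 3 \sqrt{5}\right)^{2}$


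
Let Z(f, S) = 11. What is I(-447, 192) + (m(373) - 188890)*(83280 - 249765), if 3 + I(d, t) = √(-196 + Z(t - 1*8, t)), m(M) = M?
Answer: 31385252742 + I*√185 ≈ 3.1385e+10 + 13.601*I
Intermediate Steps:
I(d, t) = -3 + I*√185 (I(d, t) = -3 + √(-196 + 11) = -3 + √(-185) = -3 + I*√185)
I(-447, 192) + (m(373) - 188890)*(83280 - 249765) = (-3 + I*√185) + (373 - 188890)*(83280 - 249765) = (-3 + I*√185) - 188517*(-166485) = (-3 + I*√185) + 31385252745 = 31385252742 + I*√185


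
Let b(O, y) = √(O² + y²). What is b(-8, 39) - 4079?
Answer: -4079 + √1585 ≈ -4039.2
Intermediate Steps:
b(-8, 39) - 4079 = √((-8)² + 39²) - 4079 = √(64 + 1521) - 4079 = √1585 - 4079 = -4079 + √1585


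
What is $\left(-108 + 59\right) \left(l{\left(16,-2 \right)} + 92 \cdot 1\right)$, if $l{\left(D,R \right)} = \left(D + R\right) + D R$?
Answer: $-3626$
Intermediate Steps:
$l{\left(D,R \right)} = D + R + D R$
$\left(-108 + 59\right) \left(l{\left(16,-2 \right)} + 92 \cdot 1\right) = \left(-108 + 59\right) \left(\left(16 - 2 + 16 \left(-2\right)\right) + 92 \cdot 1\right) = - 49 \left(\left(16 - 2 - 32\right) + 92\right) = - 49 \left(-18 + 92\right) = \left(-49\right) 74 = -3626$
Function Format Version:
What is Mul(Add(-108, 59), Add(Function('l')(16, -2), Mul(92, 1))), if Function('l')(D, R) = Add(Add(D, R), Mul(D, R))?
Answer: -3626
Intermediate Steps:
Function('l')(D, R) = Add(D, R, Mul(D, R))
Mul(Add(-108, 59), Add(Function('l')(16, -2), Mul(92, 1))) = Mul(Add(-108, 59), Add(Add(16, -2, Mul(16, -2)), Mul(92, 1))) = Mul(-49, Add(Add(16, -2, -32), 92)) = Mul(-49, Add(-18, 92)) = Mul(-49, 74) = -3626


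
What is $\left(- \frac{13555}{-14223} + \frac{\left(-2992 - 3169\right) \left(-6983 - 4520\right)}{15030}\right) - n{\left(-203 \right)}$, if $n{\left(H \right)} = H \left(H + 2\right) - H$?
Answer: $- \frac{2585911473427}{71257230} \approx -36290.0$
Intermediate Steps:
$n{\left(H \right)} = - H + H \left(2 + H\right)$ ($n{\left(H \right)} = H \left(2 + H\right) - H = - H + H \left(2 + H\right)$)
$\left(- \frac{13555}{-14223} + \frac{\left(-2992 - 3169\right) \left(-6983 - 4520\right)}{15030}\right) - n{\left(-203 \right)} = \left(- \frac{13555}{-14223} + \frac{\left(-2992 - 3169\right) \left(-6983 - 4520\right)}{15030}\right) - - 203 \left(1 - 203\right) = \left(\left(-13555\right) \left(- \frac{1}{14223}\right) + \left(-6161\right) \left(-11503\right) \frac{1}{15030}\right) - \left(-203\right) \left(-202\right) = \left(\frac{13555}{14223} + 70869983 \cdot \frac{1}{15030}\right) - 41006 = \left(\frac{13555}{14223} + \frac{70869983}{15030}\right) - 41006 = \frac{336062499953}{71257230} - 41006 = - \frac{2585911473427}{71257230}$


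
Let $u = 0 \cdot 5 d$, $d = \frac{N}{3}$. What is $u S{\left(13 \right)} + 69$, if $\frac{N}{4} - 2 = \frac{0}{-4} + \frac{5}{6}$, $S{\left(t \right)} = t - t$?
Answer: $69$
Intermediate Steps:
$S{\left(t \right)} = 0$
$N = \frac{34}{3}$ ($N = 8 + 4 \left(\frac{0}{-4} + \frac{5}{6}\right) = 8 + 4 \left(0 \left(- \frac{1}{4}\right) + 5 \cdot \frac{1}{6}\right) = 8 + 4 \left(0 + \frac{5}{6}\right) = 8 + 4 \cdot \frac{5}{6} = 8 + \frac{10}{3} = \frac{34}{3} \approx 11.333$)
$d = \frac{34}{9}$ ($d = \frac{34}{3 \cdot 3} = \frac{34}{3} \cdot \frac{1}{3} = \frac{34}{9} \approx 3.7778$)
$u = 0$ ($u = 0 \cdot 5 \cdot \frac{34}{9} = 0 \cdot \frac{34}{9} = 0$)
$u S{\left(13 \right)} + 69 = 0 \cdot 0 + 69 = 0 + 69 = 69$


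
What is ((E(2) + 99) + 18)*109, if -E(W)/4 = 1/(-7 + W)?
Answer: 64201/5 ≈ 12840.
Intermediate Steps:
E(W) = -4/(-7 + W)
((E(2) + 99) + 18)*109 = ((-4/(-7 + 2) + 99) + 18)*109 = ((-4/(-5) + 99) + 18)*109 = ((-4*(-1/5) + 99) + 18)*109 = ((4/5 + 99) + 18)*109 = (499/5 + 18)*109 = (589/5)*109 = 64201/5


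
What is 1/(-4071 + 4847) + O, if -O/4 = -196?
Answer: 608385/776 ≈ 784.00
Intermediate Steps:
O = 784 (O = -4*(-196) = 784)
1/(-4071 + 4847) + O = 1/(-4071 + 4847) + 784 = 1/776 + 784 = 608385/776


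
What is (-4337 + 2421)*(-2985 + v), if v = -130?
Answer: 5968340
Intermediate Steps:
(-4337 + 2421)*(-2985 + v) = (-4337 + 2421)*(-2985 - 130) = -1916*(-3115) = 5968340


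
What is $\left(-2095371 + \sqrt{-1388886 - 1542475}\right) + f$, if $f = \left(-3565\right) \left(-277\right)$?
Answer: $-1107866 + i \sqrt{2931361} \approx -1.1079 \cdot 10^{6} + 1712.1 i$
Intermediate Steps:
$f = 987505$
$\left(-2095371 + \sqrt{-1388886 - 1542475}\right) + f = \left(-2095371 + \sqrt{-1388886 - 1542475}\right) + 987505 = \left(-2095371 + \sqrt{-2931361}\right) + 987505 = \left(-2095371 + i \sqrt{2931361}\right) + 987505 = -1107866 + i \sqrt{2931361}$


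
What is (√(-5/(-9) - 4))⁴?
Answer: 961/81 ≈ 11.864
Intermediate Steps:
(√(-5/(-9) - 4))⁴ = (√(-5*(-⅑) - 4))⁴ = (√(5/9 - 4))⁴ = (√(-31/9))⁴ = (I*√31/3)⁴ = 961/81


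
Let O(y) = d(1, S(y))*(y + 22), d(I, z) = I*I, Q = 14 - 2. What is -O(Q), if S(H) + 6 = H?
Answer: -34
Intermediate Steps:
Q = 12
S(H) = -6 + H
d(I, z) = I²
O(y) = 22 + y (O(y) = 1²*(y + 22) = 1*(22 + y) = 22 + y)
-O(Q) = -(22 + 12) = -1*34 = -34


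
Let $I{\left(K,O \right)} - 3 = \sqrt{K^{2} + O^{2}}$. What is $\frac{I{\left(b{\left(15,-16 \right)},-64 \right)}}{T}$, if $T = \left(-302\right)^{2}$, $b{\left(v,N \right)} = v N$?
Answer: $\frac{3}{91204} + \frac{4 \sqrt{241}}{22801} \approx 0.0027563$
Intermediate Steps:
$b{\left(v,N \right)} = N v$
$I{\left(K,O \right)} = 3 + \sqrt{K^{2} + O^{2}}$
$T = 91204$
$\frac{I{\left(b{\left(15,-16 \right)},-64 \right)}}{T} = \frac{3 + \sqrt{\left(\left(-16\right) 15\right)^{2} + \left(-64\right)^{2}}}{91204} = \left(3 + \sqrt{\left(-240\right)^{2} + 4096}\right) \frac{1}{91204} = \left(3 + \sqrt{57600 + 4096}\right) \frac{1}{91204} = \left(3 + \sqrt{61696}\right) \frac{1}{91204} = \left(3 + 16 \sqrt{241}\right) \frac{1}{91204} = \frac{3}{91204} + \frac{4 \sqrt{241}}{22801}$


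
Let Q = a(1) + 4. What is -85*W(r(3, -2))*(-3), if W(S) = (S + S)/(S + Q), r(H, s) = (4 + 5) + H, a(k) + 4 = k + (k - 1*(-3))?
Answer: 360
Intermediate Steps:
a(k) = -1 + 2*k (a(k) = -4 + (k + (k - 1*(-3))) = -4 + (k + (k + 3)) = -4 + (k + (3 + k)) = -4 + (3 + 2*k) = -1 + 2*k)
Q = 5 (Q = (-1 + 2*1) + 4 = (-1 + 2) + 4 = 1 + 4 = 5)
r(H, s) = 9 + H
W(S) = 2*S/(5 + S) (W(S) = (S + S)/(S + 5) = (2*S)/(5 + S) = 2*S/(5 + S))
-85*W(r(3, -2))*(-3) = -170*(9 + 3)/(5 + (9 + 3))*(-3) = -170*12/(5 + 12)*(-3) = -170*12/17*(-3) = -85*24/17*(-3) = -120*(-3) = 360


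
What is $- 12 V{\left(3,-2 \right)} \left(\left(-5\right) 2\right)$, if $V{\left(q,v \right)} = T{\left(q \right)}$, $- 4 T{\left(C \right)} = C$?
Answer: $-90$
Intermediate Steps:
$T{\left(C \right)} = - \frac{C}{4}$
$V{\left(q,v \right)} = - \frac{q}{4}$
$- 12 V{\left(3,-2 \right)} \left(\left(-5\right) 2\right) = - 12 \left(\left(- \frac{1}{4}\right) 3\right) \left(\left(-5\right) 2\right) = \left(-12\right) \left(- \frac{3}{4}\right) \left(-10\right) = 9 \left(-10\right) = -90$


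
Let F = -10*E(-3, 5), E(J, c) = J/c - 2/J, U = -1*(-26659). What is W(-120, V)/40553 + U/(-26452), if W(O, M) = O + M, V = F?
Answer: -3252882905/3218123868 ≈ -1.0108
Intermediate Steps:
U = 26659
E(J, c) = -2/J + J/c
F = -2/3 (F = -10*(-2/(-3) - 3/5) = -10*(-2*(-1/3) - 3*1/5) = -10*(2/3 - 3/5) = -10*1/15 = -2/3 ≈ -0.66667)
V = -2/3 ≈ -0.66667
W(O, M) = M + O
W(-120, V)/40553 + U/(-26452) = (-2/3 - 120)/40553 + 26659/(-26452) = -362/3*1/40553 + 26659*(-1/26452) = -362/121659 - 26659/26452 = -3252882905/3218123868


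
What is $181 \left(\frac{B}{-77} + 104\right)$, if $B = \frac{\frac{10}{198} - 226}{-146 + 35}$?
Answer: $\frac{15923935283}{846153} \approx 18819.0$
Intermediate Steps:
$B = \frac{22369}{10989}$ ($B = \frac{10 \cdot \frac{1}{198} - 226}{-111} = \left(\frac{5}{99} - 226\right) \left(- \frac{1}{111}\right) = \left(- \frac{22369}{99}\right) \left(- \frac{1}{111}\right) = \frac{22369}{10989} \approx 2.0356$)
$181 \left(\frac{B}{-77} + 104\right) = 181 \left(\frac{22369}{10989 \left(-77\right)} + 104\right) = 181 \left(\frac{22369}{10989} \left(- \frac{1}{77}\right) + 104\right) = 181 \left(- \frac{22369}{846153} + 104\right) = 181 \cdot \frac{87977543}{846153} = \frac{15923935283}{846153}$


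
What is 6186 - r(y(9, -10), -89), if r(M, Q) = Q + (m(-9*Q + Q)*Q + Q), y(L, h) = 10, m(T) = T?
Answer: 69732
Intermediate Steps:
r(M, Q) = -8*Q**2 + 2*Q (r(M, Q) = Q + ((-9*Q + Q)*Q + Q) = Q + ((-8*Q)*Q + Q) = Q + (-8*Q**2 + Q) = Q + (Q - 8*Q**2) = -8*Q**2 + 2*Q)
6186 - r(y(9, -10), -89) = 6186 - 2*(-89)*(1 - 4*(-89)) = 6186 - 2*(-89)*(1 + 356) = 6186 - 2*(-89)*357 = 6186 - 1*(-63546) = 6186 + 63546 = 69732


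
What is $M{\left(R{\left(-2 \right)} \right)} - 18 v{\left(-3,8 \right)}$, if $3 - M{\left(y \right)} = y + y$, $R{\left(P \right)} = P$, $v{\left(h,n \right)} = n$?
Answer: $-137$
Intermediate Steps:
$M{\left(y \right)} = 3 - 2 y$ ($M{\left(y \right)} = 3 - \left(y + y\right) = 3 - 2 y$)
$M{\left(R{\left(-2 \right)} \right)} - 18 v{\left(-3,8 \right)} = \left(3 - -4\right) - 144 = \left(3 + 4\right) - 144 = 7 - 144 = -137$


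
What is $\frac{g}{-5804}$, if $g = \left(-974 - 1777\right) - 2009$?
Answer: $\frac{1190}{1451} \approx 0.82012$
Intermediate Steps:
$g = -4760$ ($g = -2751 - 2009 = -4760$)
$\frac{g}{-5804} = - \frac{4760}{-5804} = \left(-4760\right) \left(- \frac{1}{5804}\right) = \frac{1190}{1451}$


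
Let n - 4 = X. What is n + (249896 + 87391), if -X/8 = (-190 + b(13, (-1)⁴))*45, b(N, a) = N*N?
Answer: 344851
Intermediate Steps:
b(N, a) = N²
X = 7560 (X = -8*(-190 + 13²)*45 = -8*(-190 + 169)*45 = -(-168)*45 = -8*(-945) = 7560)
n = 7564 (n = 4 + 7560 = 7564)
n + (249896 + 87391) = 7564 + (249896 + 87391) = 7564 + 337287 = 344851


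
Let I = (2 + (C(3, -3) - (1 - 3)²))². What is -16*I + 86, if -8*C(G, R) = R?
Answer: 175/4 ≈ 43.750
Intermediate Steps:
C(G, R) = -R/8
I = 169/64 (I = (2 + (-⅛*(-3) - (1 - 3)²))² = (2 + (3/8 - 1*(-2)²))² = (2 + (3/8 - 1*4))² = (2 + (3/8 - 4))² = (2 - 29/8)² = (-13/8)² = 169/64 ≈ 2.6406)
-16*I + 86 = -16*169/64 + 86 = -169/4 + 86 = 175/4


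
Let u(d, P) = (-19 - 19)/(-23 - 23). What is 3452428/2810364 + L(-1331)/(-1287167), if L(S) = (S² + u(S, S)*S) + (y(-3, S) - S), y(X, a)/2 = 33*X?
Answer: -3076100228756/20800094843031 ≈ -0.14789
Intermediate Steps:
y(X, a) = 66*X (y(X, a) = 2*(33*X) = 66*X)
u(d, P) = 19/23 (u(d, P) = -38/(-46) = -38*(-1/46) = 19/23)
L(S) = -198 + S² - 4*S/23 (L(S) = (S² + 19*S/23) + (66*(-3) - S) = (S² + 19*S/23) + (-198 - S) = -198 + S² - 4*S/23)
3452428/2810364 + L(-1331)/(-1287167) = 3452428/2810364 + (-198 + (-1331)² - 4/23*(-1331))/(-1287167) = 3452428*(1/2810364) + (-198 + 1771561 + 5324/23)*(-1/1287167) = 863107/702591 + (40746673/23)*(-1/1287167) = 863107/702591 - 40746673/29604841 = -3076100228756/20800094843031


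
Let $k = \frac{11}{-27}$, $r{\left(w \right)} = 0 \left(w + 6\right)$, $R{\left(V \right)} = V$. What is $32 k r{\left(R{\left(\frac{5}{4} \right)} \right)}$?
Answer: $0$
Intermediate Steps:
$r{\left(w \right)} = 0$ ($r{\left(w \right)} = 0 \left(6 + w\right) = 0$)
$k = - \frac{11}{27}$ ($k = 11 \left(- \frac{1}{27}\right) = - \frac{11}{27} \approx -0.40741$)
$32 k r{\left(R{\left(\frac{5}{4} \right)} \right)} = 32 \left(- \frac{11}{27}\right) 0 = \left(- \frac{352}{27}\right) 0 = 0$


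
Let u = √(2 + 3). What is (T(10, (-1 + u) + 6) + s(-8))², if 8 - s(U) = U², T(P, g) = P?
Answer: 2116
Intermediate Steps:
u = √5 ≈ 2.2361
s(U) = 8 - U²
(T(10, (-1 + u) + 6) + s(-8))² = (10 + (8 - 1*(-8)²))² = (10 + (8 - 1*64))² = (10 + (8 - 64))² = (10 - 56)² = (-46)² = 2116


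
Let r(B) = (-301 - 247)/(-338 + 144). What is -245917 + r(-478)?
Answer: -23853675/97 ≈ -2.4591e+5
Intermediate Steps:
r(B) = 274/97 (r(B) = -548/(-194) = -548*(-1/194) = 274/97)
-245917 + r(-478) = -245917 + 274/97 = -23853675/97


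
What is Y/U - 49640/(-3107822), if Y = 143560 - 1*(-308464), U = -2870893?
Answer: -631149501604/4461112212523 ≈ -0.14148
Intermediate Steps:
Y = 452024 (Y = 143560 + 308464 = 452024)
Y/U - 49640/(-3107822) = 452024/(-2870893) - 49640/(-3107822) = 452024*(-1/2870893) - 49640*(-1/3107822) = -452024/2870893 + 24820/1553911 = -631149501604/4461112212523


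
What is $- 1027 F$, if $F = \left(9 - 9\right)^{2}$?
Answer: $0$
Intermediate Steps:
$F = 0$ ($F = 0^{2} = 0$)
$- 1027 F = \left(-1027\right) 0 = 0$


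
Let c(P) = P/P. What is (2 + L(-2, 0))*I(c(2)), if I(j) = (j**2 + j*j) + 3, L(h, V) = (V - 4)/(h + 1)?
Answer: 30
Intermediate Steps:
L(h, V) = (-4 + V)/(1 + h)
c(P) = 1
I(j) = 3 + 2*j**2 (I(j) = (j**2 + j**2) + 3 = 2*j**2 + 3 = 3 + 2*j**2)
(2 + L(-2, 0))*I(c(2)) = (2 + (-4 + 0)/(1 - 2))*(3 + 2*1**2) = (2 - 4/(-1))*(3 + 2*1) = (2 - 1*(-4))*(3 + 2) = (2 + 4)*5 = 6*5 = 30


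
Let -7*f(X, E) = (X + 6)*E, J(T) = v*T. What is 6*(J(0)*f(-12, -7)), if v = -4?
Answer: 0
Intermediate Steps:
J(T) = -4*T
f(X, E) = -E*(6 + X)/7 (f(X, E) = -(X + 6)*E/7 = -(6 + X)*E/7 = -E*(6 + X)/7)
6*(J(0)*f(-12, -7)) = 6*((-4*0)*(-1/7*(-7)*(6 - 12))) = 6*(0*(-1/7*(-7)*(-6))) = 6*(0*(-6)) = 6*0 = 0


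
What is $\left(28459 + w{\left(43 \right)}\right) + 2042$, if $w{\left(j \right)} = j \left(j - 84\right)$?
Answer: $28738$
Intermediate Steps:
$w{\left(j \right)} = j \left(-84 + j\right)$
$\left(28459 + w{\left(43 \right)}\right) + 2042 = \left(28459 + 43 \left(-84 + 43\right)\right) + 2042 = \left(28459 + 43 \left(-41\right)\right) + 2042 = \left(28459 - 1763\right) + 2042 = 26696 + 2042 = 28738$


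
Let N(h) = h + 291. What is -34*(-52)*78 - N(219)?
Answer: 137394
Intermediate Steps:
N(h) = 291 + h
-34*(-52)*78 - N(219) = -34*(-52)*78 - (291 + 219) = 1768*78 - 1*510 = 137904 - 510 = 137394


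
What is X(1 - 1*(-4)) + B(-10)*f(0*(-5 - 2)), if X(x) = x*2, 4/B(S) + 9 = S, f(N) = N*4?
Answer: 10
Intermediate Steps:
f(N) = 4*N
B(S) = 4/(-9 + S)
X(x) = 2*x
X(1 - 1*(-4)) + B(-10)*f(0*(-5 - 2)) = 2*(1 - 1*(-4)) + (4/(-9 - 10))*(4*(0*(-5 - 2))) = 2*(1 + 4) + (4/(-19))*(4*(0*(-7))) = 2*5 + (4*(-1/19))*(4*0) = 10 - 4/19*0 = 10 + 0 = 10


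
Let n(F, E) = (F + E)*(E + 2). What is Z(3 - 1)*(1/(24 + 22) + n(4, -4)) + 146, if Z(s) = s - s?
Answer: 146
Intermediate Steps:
n(F, E) = (2 + E)*(E + F) (n(F, E) = (E + F)*(2 + E) = (2 + E)*(E + F))
Z(s) = 0
Z(3 - 1)*(1/(24 + 22) + n(4, -4)) + 146 = 0*(1/(24 + 22) + ((-4)**2 + 2*(-4) + 2*4 - 4*4)) + 146 = 0*(1/46 + (16 - 8 + 8 - 16)) + 146 = 0*(1/46 + 0) + 146 = 0*(1/46) + 146 = 0 + 146 = 146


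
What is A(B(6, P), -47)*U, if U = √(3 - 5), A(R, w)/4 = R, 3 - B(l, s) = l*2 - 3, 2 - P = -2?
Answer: -24*I*√2 ≈ -33.941*I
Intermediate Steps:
P = 4 (P = 2 - 1*(-2) = 2 + 2 = 4)
B(l, s) = 6 - 2*l (B(l, s) = 3 - (l*2 - 3) = 3 - (2*l - 3) = 3 - (-3 + 2*l) = 3 + (3 - 2*l) = 6 - 2*l)
A(R, w) = 4*R
U = I*√2 (U = √(-2) = I*√2 ≈ 1.4142*I)
A(B(6, P), -47)*U = (4*(6 - 2*6))*(I*√2) = (4*(6 - 12))*(I*√2) = (4*(-6))*(I*√2) = -24*I*√2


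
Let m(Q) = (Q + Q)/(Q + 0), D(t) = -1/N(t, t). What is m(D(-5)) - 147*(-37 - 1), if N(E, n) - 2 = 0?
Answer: 5588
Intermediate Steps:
N(E, n) = 2 (N(E, n) = 2 + 0 = 2)
D(t) = -½ (D(t) = -1/2 = -1*½ = -½)
m(Q) = 2 (m(Q) = (2*Q)/Q = 2)
m(D(-5)) - 147*(-37 - 1) = 2 - 147*(-37 - 1) = 2 - 147*(-38) = 2 + 5586 = 5588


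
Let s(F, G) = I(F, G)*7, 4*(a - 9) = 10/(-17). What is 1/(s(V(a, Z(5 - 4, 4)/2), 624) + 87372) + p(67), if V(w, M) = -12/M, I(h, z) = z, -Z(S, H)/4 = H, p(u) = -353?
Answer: -32384219/91740 ≈ -353.00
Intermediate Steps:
Z(S, H) = -4*H
a = 301/34 (a = 9 + (10/(-17))/4 = 9 + (10*(-1/17))/4 = 9 + (1/4)*(-10/17) = 9 - 5/34 = 301/34 ≈ 8.8529)
s(F, G) = 7*G (s(F, G) = G*7 = 7*G)
1/(s(V(a, Z(5 - 4, 4)/2), 624) + 87372) + p(67) = 1/(7*624 + 87372) - 353 = 1/(4368 + 87372) - 353 = 1/91740 - 353 = -32384219/91740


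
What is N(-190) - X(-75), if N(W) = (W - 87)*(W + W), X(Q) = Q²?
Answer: 99635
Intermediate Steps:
N(W) = 2*W*(-87 + W) (N(W) = (-87 + W)*(2*W) = 2*W*(-87 + W))
N(-190) - X(-75) = 2*(-190)*(-87 - 190) - 1*(-75)² = 2*(-190)*(-277) - 1*5625 = 105260 - 5625 = 99635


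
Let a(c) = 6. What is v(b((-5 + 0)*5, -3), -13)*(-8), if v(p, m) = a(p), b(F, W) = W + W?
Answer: -48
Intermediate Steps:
b(F, W) = 2*W
v(p, m) = 6
v(b((-5 + 0)*5, -3), -13)*(-8) = 6*(-8) = -48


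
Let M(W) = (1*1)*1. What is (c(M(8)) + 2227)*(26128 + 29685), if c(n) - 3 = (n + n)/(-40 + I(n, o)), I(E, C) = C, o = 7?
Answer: 4107167044/33 ≈ 1.2446e+8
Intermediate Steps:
M(W) = 1 (M(W) = 1*1 = 1)
c(n) = 3 - 2*n/33 (c(n) = 3 + (n + n)/(-40 + 7) = 3 + (2*n)/(-33) = 3 + (2*n)*(-1/33) = 3 - 2*n/33)
(c(M(8)) + 2227)*(26128 + 29685) = ((3 - 2/33*1) + 2227)*(26128 + 29685) = ((3 - 2/33) + 2227)*55813 = (97/33 + 2227)*55813 = (73588/33)*55813 = 4107167044/33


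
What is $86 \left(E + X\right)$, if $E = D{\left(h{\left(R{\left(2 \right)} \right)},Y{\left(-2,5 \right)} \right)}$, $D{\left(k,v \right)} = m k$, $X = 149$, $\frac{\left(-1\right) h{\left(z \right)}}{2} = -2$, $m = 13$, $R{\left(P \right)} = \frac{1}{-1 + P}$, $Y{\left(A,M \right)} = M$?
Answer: $17286$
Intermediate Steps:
$h{\left(z \right)} = 4$ ($h{\left(z \right)} = \left(-2\right) \left(-2\right) = 4$)
$D{\left(k,v \right)} = 13 k$
$E = 52$ ($E = 13 \cdot 4 = 52$)
$86 \left(E + X\right) = 86 \left(52 + 149\right) = 86 \cdot 201 = 17286$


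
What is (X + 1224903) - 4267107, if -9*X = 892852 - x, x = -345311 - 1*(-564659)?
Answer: -28053340/9 ≈ -3.1170e+6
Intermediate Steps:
x = 219348 (x = -345311 + 564659 = 219348)
X = -673504/9 (X = -(892852 - 1*219348)/9 = -(892852 - 219348)/9 = -⅑*673504 = -673504/9 ≈ -74834.)
(X + 1224903) - 4267107 = (-673504/9 + 1224903) - 4267107 = 10350623/9 - 4267107 = -28053340/9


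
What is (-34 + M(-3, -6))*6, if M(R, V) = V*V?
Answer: 12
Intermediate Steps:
M(R, V) = V²
(-34 + M(-3, -6))*6 = (-34 + (-6)²)*6 = (-34 + 36)*6 = 2*6 = 12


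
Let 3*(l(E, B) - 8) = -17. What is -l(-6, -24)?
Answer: -7/3 ≈ -2.3333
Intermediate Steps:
l(E, B) = 7/3 (l(E, B) = 8 + (⅓)*(-17) = 8 - 17/3 = 7/3)
-l(-6, -24) = -1*7/3 = -7/3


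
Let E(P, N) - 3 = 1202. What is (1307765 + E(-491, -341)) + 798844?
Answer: 2107814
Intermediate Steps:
E(P, N) = 1205 (E(P, N) = 3 + 1202 = 1205)
(1307765 + E(-491, -341)) + 798844 = (1307765 + 1205) + 798844 = 1308970 + 798844 = 2107814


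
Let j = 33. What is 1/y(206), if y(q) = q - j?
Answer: 1/173 ≈ 0.0057803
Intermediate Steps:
y(q) = -33 + q (y(q) = q - 1*33 = q - 33 = -33 + q)
1/y(206) = 1/(-33 + 206) = 1/173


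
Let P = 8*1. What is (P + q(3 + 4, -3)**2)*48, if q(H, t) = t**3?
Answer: 35376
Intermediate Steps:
P = 8
(P + q(3 + 4, -3)**2)*48 = (8 + ((-3)**3)**2)*48 = (8 + (-27)**2)*48 = (8 + 729)*48 = 737*48 = 35376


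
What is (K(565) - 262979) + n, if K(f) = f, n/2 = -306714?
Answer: -875842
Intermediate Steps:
n = -613428 (n = 2*(-306714) = -613428)
(K(565) - 262979) + n = (565 - 262979) - 613428 = -262414 - 613428 = -875842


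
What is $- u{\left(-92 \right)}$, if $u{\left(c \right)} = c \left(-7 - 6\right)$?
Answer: $-1196$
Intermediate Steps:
$u{\left(c \right)} = - 13 c$ ($u{\left(c \right)} = c \left(-13\right) = - 13 c$)
$- u{\left(-92 \right)} = - \left(-13\right) \left(-92\right) = \left(-1\right) 1196 = -1196$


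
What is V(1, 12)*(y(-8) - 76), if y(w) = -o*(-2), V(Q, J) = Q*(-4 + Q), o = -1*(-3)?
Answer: 210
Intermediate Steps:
o = 3
y(w) = 6 (y(w) = -1*3*(-2) = -3*(-2) = 6)
V(1, 12)*(y(-8) - 76) = (1*(-4 + 1))*(6 - 76) = (1*(-3))*(-70) = -3*(-70) = 210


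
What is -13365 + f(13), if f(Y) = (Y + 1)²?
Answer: -13169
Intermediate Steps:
f(Y) = (1 + Y)²
-13365 + f(13) = -13365 + (1 + 13)² = -13365 + 14² = -13365 + 196 = -13169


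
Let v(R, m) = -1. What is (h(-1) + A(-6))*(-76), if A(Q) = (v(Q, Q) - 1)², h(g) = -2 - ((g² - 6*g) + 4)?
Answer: 684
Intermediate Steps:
h(g) = -6 - g² + 6*g (h(g) = -2 - (4 + g² - 6*g) = -2 + (-4 - g² + 6*g) = -6 - g² + 6*g)
A(Q) = 4 (A(Q) = (-1 - 1)² = (-2)² = 4)
(h(-1) + A(-6))*(-76) = ((-6 - 1*(-1)² + 6*(-1)) + 4)*(-76) = ((-6 - 1*1 - 6) + 4)*(-76) = ((-6 - 1 - 6) + 4)*(-76) = (-13 + 4)*(-76) = -9*(-76) = 684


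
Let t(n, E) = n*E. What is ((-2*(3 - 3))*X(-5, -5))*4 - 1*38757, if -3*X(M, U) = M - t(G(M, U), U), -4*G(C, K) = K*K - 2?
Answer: -38757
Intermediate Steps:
G(C, K) = ½ - K²/4 (G(C, K) = -(K*K - 2)/4 = -(K² - 2)/4 = -(-2 + K²)/4 = ½ - K²/4)
t(n, E) = E*n
X(M, U) = -M/3 + U*(½ - U²/4)/3 (X(M, U) = -(M - U*(½ - U²/4))/3 = -M/3 + U*(½ - U²/4)/3)
((-2*(3 - 3))*X(-5, -5))*4 - 1*38757 = ((-2*(3 - 3))*(-⅓*(-5) - 1/12*(-5)³ + (⅙)*(-5)))*4 - 1*38757 = ((-2*0)*(5/3 - 1/12*(-125) - ⅚))*4 - 38757 = (0*(5/3 + 125/12 - ⅚))*4 - 38757 = (0*(45/4))*4 - 38757 = 0*4 - 38757 = 0 - 38757 = -38757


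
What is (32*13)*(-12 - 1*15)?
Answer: -11232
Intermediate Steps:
(32*13)*(-12 - 1*15) = 416*(-12 - 15) = 416*(-27) = -11232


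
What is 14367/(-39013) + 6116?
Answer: 238589141/39013 ≈ 6115.6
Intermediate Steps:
14367/(-39013) + 6116 = 14367*(-1/39013) + 6116 = -14367/39013 + 6116 = 238589141/39013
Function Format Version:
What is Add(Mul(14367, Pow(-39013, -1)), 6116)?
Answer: Rational(238589141, 39013) ≈ 6115.6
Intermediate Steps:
Add(Mul(14367, Pow(-39013, -1)), 6116) = Add(Mul(14367, Rational(-1, 39013)), 6116) = Add(Rational(-14367, 39013), 6116) = Rational(238589141, 39013)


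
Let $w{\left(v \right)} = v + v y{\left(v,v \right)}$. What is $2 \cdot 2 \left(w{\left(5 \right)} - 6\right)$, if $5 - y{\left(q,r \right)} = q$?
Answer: $-4$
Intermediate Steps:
$y{\left(q,r \right)} = 5 - q$
$w{\left(v \right)} = v + v \left(5 - v\right)$
$2 \cdot 2 \left(w{\left(5 \right)} - 6\right) = 2 \cdot 2 \left(5 \left(6 - 5\right) - 6\right) = 4 \left(5 \left(6 - 5\right) - 6\right) = 4 \left(5 \cdot 1 - 6\right) = 4 \left(5 - 6\right) = 4 \left(-1\right) = -4$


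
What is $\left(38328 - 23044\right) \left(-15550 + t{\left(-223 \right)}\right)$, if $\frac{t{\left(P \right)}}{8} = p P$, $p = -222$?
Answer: $5815531432$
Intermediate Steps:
$t{\left(P \right)} = - 1776 P$ ($t{\left(P \right)} = 8 \left(- 222 P\right) = - 1776 P$)
$\left(38328 - 23044\right) \left(-15550 + t{\left(-223 \right)}\right) = \left(38328 - 23044\right) \left(-15550 - -396048\right) = 15284 \left(-15550 + 396048\right) = 15284 \cdot 380498 = 5815531432$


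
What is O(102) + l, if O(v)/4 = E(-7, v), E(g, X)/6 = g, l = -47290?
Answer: -47458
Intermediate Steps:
E(g, X) = 6*g
O(v) = -168 (O(v) = 4*(6*(-7)) = 4*(-42) = -168)
O(102) + l = -168 - 47290 = -47458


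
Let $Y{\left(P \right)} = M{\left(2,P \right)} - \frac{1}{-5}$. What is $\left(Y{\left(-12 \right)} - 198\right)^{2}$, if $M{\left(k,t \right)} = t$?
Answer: $\frac{1100401}{25} \approx 44016.0$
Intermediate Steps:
$Y{\left(P \right)} = \frac{1}{5} + P$ ($Y{\left(P \right)} = P - \frac{1}{-5} = P - - \frac{1}{5} = P + \frac{1}{5} = \frac{1}{5} + P$)
$\left(Y{\left(-12 \right)} - 198\right)^{2} = \left(\left(\frac{1}{5} - 12\right) - 198\right)^{2} = \left(- \frac{59}{5} - 198\right)^{2} = \left(- \frac{1049}{5}\right)^{2} = \frac{1100401}{25}$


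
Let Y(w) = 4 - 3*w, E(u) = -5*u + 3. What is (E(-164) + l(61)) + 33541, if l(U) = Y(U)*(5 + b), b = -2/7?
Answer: 234641/7 ≈ 33520.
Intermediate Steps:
E(u) = 3 - 5*u
b = -2/7 (b = -2*⅐ = -2/7 ≈ -0.28571)
l(U) = 132/7 - 99*U/7 (l(U) = (4 - 3*U)*(5 - 2/7) = (4 - 3*U)*(33/7) = 132/7 - 99*U/7)
(E(-164) + l(61)) + 33541 = ((3 - 5*(-164)) + (132/7 - 99/7*61)) + 33541 = ((3 + 820) + (132/7 - 6039/7)) + 33541 = (823 - 5907/7) + 33541 = -146/7 + 33541 = 234641/7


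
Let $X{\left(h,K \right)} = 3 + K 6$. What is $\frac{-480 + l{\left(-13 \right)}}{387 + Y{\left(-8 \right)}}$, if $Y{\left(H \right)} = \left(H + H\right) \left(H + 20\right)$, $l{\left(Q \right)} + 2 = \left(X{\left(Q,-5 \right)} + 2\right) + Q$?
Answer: $- \frac{8}{3} \approx -2.6667$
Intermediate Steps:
$X{\left(h,K \right)} = 3 + 6 K$
$l{\left(Q \right)} = -27 + Q$ ($l{\left(Q \right)} = -2 + \left(\left(\left(3 + 6 \left(-5\right)\right) + 2\right) + Q\right) = -2 + \left(\left(\left(3 - 30\right) + 2\right) + Q\right) = -2 + \left(\left(-27 + 2\right) + Q\right) = -2 + \left(-25 + Q\right) = -27 + Q$)
$Y{\left(H \right)} = 2 H \left(20 + H\right)$
$\frac{-480 + l{\left(-13 \right)}}{387 + Y{\left(-8 \right)}} = \frac{-480 - 40}{387 + 2 \left(-8\right) \left(20 - 8\right)} = \frac{-480 - 40}{387 + 2 \left(-8\right) 12} = - \frac{520}{387 - 192} = - \frac{520}{195} = \left(-520\right) \frac{1}{195} = - \frac{8}{3}$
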